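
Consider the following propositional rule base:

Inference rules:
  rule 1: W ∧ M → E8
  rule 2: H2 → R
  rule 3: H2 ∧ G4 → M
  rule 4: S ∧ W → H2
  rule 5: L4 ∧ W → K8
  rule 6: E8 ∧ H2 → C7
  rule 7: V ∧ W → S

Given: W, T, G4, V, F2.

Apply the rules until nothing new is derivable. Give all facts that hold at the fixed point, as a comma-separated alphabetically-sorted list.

Round 1: rule 7 [V ∧ W → S]. Adds S.
Round 2: rule 4 [S ∧ W → H2]. Adds H2.
Round 3: rule 2 [H2 → R]; rule 3 [H2 ∧ G4 → M]. Adds R, M.
Round 4: rule 1 [W ∧ M → E8]. Adds E8.
Round 5: rule 6 [E8 ∧ H2 → C7]. Adds C7.

C7, E8, F2, G4, H2, M, R, S, T, V, W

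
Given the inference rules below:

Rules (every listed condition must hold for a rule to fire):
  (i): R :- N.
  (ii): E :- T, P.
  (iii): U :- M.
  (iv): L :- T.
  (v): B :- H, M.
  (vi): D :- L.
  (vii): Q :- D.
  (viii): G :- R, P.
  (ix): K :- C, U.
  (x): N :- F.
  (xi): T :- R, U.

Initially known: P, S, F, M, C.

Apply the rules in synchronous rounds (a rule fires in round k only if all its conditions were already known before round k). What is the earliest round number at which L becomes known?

Round 1 — (iii), (x), derive U, N.
Round 2 — (i), (ix), derive R, K.
Round 3 — (viii), (xi), derive G, T.
Round 4 — (ii), (iv), derive E, L.
L first appears in round 4.

4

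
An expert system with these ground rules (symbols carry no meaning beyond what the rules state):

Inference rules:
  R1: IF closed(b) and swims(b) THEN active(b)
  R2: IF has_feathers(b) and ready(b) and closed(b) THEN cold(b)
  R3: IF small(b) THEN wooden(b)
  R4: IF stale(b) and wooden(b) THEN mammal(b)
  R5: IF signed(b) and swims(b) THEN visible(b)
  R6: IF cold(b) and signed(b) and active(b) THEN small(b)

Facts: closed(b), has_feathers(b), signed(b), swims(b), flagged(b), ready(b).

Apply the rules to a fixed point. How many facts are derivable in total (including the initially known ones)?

11

[1] R1 [IF closed(b) and swims(b) THEN active(b)]; R2 [IF has_feathers(b) and ready(b) and closed(b) THEN cold(b)]; R5 [IF signed(b) and swims(b) THEN visible(b)]. ⇒ new: active(b), cold(b), visible(b).
[2] R6 [IF cold(b) and signed(b) and active(b) THEN small(b)]. ⇒ new: small(b).
[3] R3 [IF small(b) THEN wooden(b)]. ⇒ new: wooden(b).
Closure: {active(b), closed(b), cold(b), flagged(b), has_feathers(b), ready(b), signed(b), small(b), swims(b), visible(b), wooden(b)} — 11 facts.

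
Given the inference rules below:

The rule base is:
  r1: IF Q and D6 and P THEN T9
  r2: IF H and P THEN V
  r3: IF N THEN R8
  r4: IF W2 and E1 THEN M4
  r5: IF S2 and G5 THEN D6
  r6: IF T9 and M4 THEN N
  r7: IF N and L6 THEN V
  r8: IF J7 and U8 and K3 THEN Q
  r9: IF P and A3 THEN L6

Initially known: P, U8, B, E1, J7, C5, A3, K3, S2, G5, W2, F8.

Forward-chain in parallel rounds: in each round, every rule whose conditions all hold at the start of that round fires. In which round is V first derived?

4

[1] r4 [IF W2 and E1 THEN M4]; r5 [IF S2 and G5 THEN D6]; r8 [IF J7 and U8 and K3 THEN Q]; r9 [IF P and A3 THEN L6]. ⇒ new: M4, D6, Q, L6.
[2] r1 [IF Q and D6 and P THEN T9]. ⇒ new: T9.
[3] r6 [IF T9 and M4 THEN N]. ⇒ new: N.
[4] r3 [IF N THEN R8]; r7 [IF N and L6 THEN V]. ⇒ new: R8, V.
V first appears in round 4.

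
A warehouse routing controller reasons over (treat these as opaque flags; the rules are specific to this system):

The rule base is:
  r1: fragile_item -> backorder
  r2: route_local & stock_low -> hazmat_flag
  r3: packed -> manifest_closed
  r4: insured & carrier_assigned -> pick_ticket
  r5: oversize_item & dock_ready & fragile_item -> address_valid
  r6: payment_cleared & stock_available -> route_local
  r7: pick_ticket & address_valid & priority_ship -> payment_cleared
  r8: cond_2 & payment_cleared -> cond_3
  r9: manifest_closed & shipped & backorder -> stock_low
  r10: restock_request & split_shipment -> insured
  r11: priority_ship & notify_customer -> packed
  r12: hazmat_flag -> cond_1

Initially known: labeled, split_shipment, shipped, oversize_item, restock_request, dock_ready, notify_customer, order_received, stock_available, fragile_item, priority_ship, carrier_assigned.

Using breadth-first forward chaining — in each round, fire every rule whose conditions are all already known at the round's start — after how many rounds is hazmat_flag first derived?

Round 1 — r1, r5, r10, r11, derive backorder, address_valid, insured, packed.
Round 2 — r3, r4, derive manifest_closed, pick_ticket.
Round 3 — r7, r9, derive payment_cleared, stock_low.
Round 4 — r6, derive route_local.
Round 5 — r2, derive hazmat_flag.
hazmat_flag first appears in round 5.

5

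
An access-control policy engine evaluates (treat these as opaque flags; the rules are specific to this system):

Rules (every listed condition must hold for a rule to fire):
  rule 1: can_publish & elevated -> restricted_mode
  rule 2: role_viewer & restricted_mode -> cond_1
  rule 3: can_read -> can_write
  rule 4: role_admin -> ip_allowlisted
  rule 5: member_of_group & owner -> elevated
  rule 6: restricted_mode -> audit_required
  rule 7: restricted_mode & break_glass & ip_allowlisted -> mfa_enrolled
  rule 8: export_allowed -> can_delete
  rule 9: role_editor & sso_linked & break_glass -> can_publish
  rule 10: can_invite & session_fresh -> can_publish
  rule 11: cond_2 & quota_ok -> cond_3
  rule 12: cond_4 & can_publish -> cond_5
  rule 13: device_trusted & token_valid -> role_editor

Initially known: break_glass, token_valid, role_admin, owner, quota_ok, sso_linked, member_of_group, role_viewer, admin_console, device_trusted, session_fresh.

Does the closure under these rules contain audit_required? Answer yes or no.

yes

Round 1: rule 4 [role_admin -> ip_allowlisted]; rule 5 [member_of_group & owner -> elevated]; rule 13 [device_trusted & token_valid -> role_editor]. Adds ip_allowlisted, elevated, role_editor.
Round 2: rule 9 [role_editor & sso_linked & break_glass -> can_publish]. Adds can_publish.
Round 3: rule 1 [can_publish & elevated -> restricted_mode]. Adds restricted_mode.
Round 4: rule 2 [role_viewer & restricted_mode -> cond_1]; rule 6 [restricted_mode -> audit_required]; rule 7 [restricted_mode & break_glass & ip_allowlisted -> mfa_enrolled]. Adds cond_1, audit_required, mfa_enrolled.
audit_required appears in round 4, so it is derivable.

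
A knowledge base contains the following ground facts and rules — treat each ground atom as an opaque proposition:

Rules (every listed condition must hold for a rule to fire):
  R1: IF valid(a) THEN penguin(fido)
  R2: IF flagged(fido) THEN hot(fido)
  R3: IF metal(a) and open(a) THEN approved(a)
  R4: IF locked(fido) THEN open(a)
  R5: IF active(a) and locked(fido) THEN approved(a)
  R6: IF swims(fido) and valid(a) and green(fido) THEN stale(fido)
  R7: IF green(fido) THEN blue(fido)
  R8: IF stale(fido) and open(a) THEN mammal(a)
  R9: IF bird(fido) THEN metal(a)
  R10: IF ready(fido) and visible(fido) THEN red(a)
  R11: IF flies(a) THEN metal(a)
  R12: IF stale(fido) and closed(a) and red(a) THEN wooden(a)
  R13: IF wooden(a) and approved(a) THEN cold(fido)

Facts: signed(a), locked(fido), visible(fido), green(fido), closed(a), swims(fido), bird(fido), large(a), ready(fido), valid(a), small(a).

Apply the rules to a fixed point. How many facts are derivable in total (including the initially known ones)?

Round 1: R1 [IF valid(a) THEN penguin(fido)]; R4 [IF locked(fido) THEN open(a)]; R6 [IF swims(fido) and valid(a) and green(fido) THEN stale(fido)]; R7 [IF green(fido) THEN blue(fido)]; R9 [IF bird(fido) THEN metal(a)]; R10 [IF ready(fido) and visible(fido) THEN red(a)]. New: penguin(fido), open(a), stale(fido), blue(fido), metal(a), red(a).
Round 2: R3 [IF metal(a) and open(a) THEN approved(a)]; R8 [IF stale(fido) and open(a) THEN mammal(a)]; R12 [IF stale(fido) and closed(a) and red(a) THEN wooden(a)]. New: approved(a), mammal(a), wooden(a).
Round 3: R13 [IF wooden(a) and approved(a) THEN cold(fido)]. New: cold(fido).
Closure: {approved(a), bird(fido), blue(fido), closed(a), cold(fido), green(fido), large(a), locked(fido), mammal(a), metal(a), open(a), penguin(fido), ready(fido), red(a), signed(a), small(a), stale(fido), swims(fido), valid(a), visible(fido), wooden(a)} — 21 facts.

21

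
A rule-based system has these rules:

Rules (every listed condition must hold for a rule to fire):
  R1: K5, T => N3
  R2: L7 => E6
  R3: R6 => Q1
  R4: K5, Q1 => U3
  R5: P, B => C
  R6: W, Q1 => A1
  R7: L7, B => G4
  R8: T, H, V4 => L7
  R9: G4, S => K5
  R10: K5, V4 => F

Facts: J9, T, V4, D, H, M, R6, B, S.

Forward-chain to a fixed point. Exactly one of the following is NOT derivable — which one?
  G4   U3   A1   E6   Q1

A1

Round 1: R3 [R6 => Q1]; R8 [T, H, V4 => L7]. Adds Q1, L7.
Round 2: R2 [L7 => E6]; R7 [L7, B => G4]. Adds E6, G4.
Round 3: R9 [G4, S => K5]. Adds K5.
Round 4: R1 [K5, T => N3]; R4 [K5, Q1 => U3]; R10 [K5, V4 => F]. Adds N3, U3, F.
Derived: U3 (round 4), Q1 (round 1), G4 (round 2), E6 (round 2). A1 never appears in any round.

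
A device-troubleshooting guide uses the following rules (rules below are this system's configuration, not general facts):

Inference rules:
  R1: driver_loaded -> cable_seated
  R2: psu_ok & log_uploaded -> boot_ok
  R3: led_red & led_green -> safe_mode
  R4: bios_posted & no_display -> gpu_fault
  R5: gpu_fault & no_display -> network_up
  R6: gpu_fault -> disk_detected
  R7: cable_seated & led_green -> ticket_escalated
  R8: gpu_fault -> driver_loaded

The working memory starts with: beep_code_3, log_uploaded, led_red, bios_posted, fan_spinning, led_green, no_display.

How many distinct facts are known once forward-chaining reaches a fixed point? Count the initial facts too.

14

Round 1 — R3, R4, derive safe_mode, gpu_fault.
Round 2 — R5, R6, R8, derive network_up, disk_detected, driver_loaded.
Round 3 — R1, derive cable_seated.
Round 4 — R7, derive ticket_escalated.
Closure: {beep_code_3, bios_posted, cable_seated, disk_detected, driver_loaded, fan_spinning, gpu_fault, led_green, led_red, log_uploaded, network_up, no_display, safe_mode, ticket_escalated} — 14 facts.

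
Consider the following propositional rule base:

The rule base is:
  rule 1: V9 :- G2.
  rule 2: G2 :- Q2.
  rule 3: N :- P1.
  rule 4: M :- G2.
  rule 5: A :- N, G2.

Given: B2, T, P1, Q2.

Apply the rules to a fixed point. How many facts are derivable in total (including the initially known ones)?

9

[1] rule 2 [G2 :- Q2.]; rule 3 [N :- P1.]. ⇒ new: G2, N.
[2] rule 1 [V9 :- G2.]; rule 4 [M :- G2.]; rule 5 [A :- N, G2.]. ⇒ new: V9, M, A.
Closure: {A, B2, G2, M, N, P1, Q2, T, V9} — 9 facts.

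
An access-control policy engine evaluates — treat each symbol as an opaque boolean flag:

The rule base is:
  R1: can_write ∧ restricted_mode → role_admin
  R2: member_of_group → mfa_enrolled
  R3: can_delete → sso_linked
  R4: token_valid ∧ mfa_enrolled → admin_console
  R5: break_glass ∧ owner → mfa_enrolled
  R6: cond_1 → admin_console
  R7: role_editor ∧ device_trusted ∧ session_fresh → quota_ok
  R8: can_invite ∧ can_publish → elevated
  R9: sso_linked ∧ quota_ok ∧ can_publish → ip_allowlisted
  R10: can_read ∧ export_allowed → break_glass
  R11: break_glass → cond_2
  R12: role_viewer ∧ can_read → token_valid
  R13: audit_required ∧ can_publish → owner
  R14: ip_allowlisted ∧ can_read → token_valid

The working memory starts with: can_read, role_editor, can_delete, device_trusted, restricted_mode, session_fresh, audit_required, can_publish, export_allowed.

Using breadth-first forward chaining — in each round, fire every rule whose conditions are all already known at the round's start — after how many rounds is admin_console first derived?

4

Round 1: R3 [can_delete → sso_linked]; R7 [role_editor ∧ device_trusted ∧ session_fresh → quota_ok]; R10 [can_read ∧ export_allowed → break_glass]; R13 [audit_required ∧ can_publish → owner]. New: sso_linked, quota_ok, break_glass, owner.
Round 2: R5 [break_glass ∧ owner → mfa_enrolled]; R9 [sso_linked ∧ quota_ok ∧ can_publish → ip_allowlisted]; R11 [break_glass → cond_2]. New: mfa_enrolled, ip_allowlisted, cond_2.
Round 3: R14 [ip_allowlisted ∧ can_read → token_valid]. New: token_valid.
Round 4: R4 [token_valid ∧ mfa_enrolled → admin_console]. New: admin_console.
admin_console first appears in round 4.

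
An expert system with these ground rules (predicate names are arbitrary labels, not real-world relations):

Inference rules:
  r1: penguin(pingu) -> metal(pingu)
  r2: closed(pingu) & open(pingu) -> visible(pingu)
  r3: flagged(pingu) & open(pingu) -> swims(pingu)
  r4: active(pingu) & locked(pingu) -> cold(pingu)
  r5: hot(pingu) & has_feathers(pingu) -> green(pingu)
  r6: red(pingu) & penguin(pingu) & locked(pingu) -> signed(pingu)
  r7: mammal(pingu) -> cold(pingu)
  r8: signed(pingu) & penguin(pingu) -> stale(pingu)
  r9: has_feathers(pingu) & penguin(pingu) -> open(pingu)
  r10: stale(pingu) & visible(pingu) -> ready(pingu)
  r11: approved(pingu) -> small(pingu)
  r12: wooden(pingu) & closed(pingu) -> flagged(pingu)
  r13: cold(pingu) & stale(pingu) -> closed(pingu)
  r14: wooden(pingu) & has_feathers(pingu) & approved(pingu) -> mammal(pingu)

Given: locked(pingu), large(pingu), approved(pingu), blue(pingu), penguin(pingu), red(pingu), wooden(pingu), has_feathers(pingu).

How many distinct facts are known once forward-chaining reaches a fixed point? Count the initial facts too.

[1] r1 [penguin(pingu) -> metal(pingu)]; r6 [red(pingu) & penguin(pingu) & locked(pingu) -> signed(pingu)]; r9 [has_feathers(pingu) & penguin(pingu) -> open(pingu)]; r11 [approved(pingu) -> small(pingu)]; r14 [wooden(pingu) & has_feathers(pingu) & approved(pingu) -> mammal(pingu)]. ⇒ new: metal(pingu), signed(pingu), open(pingu), small(pingu), mammal(pingu).
[2] r7 [mammal(pingu) -> cold(pingu)]; r8 [signed(pingu) & penguin(pingu) -> stale(pingu)]. ⇒ new: cold(pingu), stale(pingu).
[3] r13 [cold(pingu) & stale(pingu) -> closed(pingu)]. ⇒ new: closed(pingu).
[4] r2 [closed(pingu) & open(pingu) -> visible(pingu)]; r12 [wooden(pingu) & closed(pingu) -> flagged(pingu)]. ⇒ new: visible(pingu), flagged(pingu).
[5] r3 [flagged(pingu) & open(pingu) -> swims(pingu)]; r10 [stale(pingu) & visible(pingu) -> ready(pingu)]. ⇒ new: swims(pingu), ready(pingu).
Closure: {approved(pingu), blue(pingu), closed(pingu), cold(pingu), flagged(pingu), has_feathers(pingu), large(pingu), locked(pingu), mammal(pingu), metal(pingu), open(pingu), penguin(pingu), ready(pingu), red(pingu), signed(pingu), small(pingu), stale(pingu), swims(pingu), visible(pingu), wooden(pingu)} — 20 facts.

20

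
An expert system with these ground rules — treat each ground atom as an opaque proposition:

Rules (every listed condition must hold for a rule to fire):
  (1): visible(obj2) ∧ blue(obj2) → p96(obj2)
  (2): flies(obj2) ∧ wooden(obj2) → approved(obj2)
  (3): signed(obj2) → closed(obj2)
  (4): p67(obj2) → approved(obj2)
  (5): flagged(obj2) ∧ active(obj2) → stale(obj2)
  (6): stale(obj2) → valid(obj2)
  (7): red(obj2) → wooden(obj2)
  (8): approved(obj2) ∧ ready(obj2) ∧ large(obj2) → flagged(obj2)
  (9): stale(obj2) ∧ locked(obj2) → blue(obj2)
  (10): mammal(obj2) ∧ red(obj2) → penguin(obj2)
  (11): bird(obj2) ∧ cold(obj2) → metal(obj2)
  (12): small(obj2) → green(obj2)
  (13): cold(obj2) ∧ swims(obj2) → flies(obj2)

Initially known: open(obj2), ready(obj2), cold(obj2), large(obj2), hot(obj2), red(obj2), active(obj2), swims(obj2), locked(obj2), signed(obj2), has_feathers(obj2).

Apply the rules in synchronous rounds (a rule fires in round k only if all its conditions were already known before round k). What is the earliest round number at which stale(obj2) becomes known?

4

[1] (3) [signed(obj2) → closed(obj2)]; (7) [red(obj2) → wooden(obj2)]; (13) [cold(obj2) ∧ swims(obj2) → flies(obj2)]. ⇒ new: closed(obj2), wooden(obj2), flies(obj2).
[2] (2) [flies(obj2) ∧ wooden(obj2) → approved(obj2)]. ⇒ new: approved(obj2).
[3] (8) [approved(obj2) ∧ ready(obj2) ∧ large(obj2) → flagged(obj2)]. ⇒ new: flagged(obj2).
[4] (5) [flagged(obj2) ∧ active(obj2) → stale(obj2)]. ⇒ new: stale(obj2).
stale(obj2) first appears in round 4.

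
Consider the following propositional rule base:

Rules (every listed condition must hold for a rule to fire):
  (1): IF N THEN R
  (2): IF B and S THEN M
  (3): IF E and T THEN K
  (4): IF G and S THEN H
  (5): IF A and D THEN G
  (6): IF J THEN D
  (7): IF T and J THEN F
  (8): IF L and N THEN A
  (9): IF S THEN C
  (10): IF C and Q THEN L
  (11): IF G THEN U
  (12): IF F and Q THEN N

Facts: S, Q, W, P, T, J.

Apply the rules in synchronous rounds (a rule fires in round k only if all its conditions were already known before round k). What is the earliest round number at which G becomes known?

4

Round 1 fires (6), (7), (9), giving D, F, C.
Round 2 fires (10), (12), giving L, N.
Round 3 fires (1), (8), giving R, A.
Round 4 fires (5), giving G.
G first appears in round 4.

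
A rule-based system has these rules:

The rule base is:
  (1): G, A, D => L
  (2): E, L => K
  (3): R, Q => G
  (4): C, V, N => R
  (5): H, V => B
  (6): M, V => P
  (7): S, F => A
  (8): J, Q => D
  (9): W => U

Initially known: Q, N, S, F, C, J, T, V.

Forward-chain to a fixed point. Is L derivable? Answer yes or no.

yes

[1] (4) [C, V, N => R]; (7) [S, F => A]; (8) [J, Q => D]. ⇒ new: R, A, D.
[2] (3) [R, Q => G]. ⇒ new: G.
[3] (1) [G, A, D => L]. ⇒ new: L.
L appears in round 3, so it is derivable.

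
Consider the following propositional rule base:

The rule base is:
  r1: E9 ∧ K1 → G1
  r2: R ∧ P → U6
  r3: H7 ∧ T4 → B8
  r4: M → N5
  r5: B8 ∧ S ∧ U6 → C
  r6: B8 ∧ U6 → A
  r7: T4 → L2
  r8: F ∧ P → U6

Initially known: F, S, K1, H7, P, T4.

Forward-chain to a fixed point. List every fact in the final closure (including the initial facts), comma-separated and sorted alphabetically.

A, B8, C, F, H7, K1, L2, P, S, T4, U6

[1] r3 [H7 ∧ T4 → B8]; r7 [T4 → L2]; r8 [F ∧ P → U6]. ⇒ new: B8, L2, U6.
[2] r5 [B8 ∧ S ∧ U6 → C]; r6 [B8 ∧ U6 → A]. ⇒ new: C, A.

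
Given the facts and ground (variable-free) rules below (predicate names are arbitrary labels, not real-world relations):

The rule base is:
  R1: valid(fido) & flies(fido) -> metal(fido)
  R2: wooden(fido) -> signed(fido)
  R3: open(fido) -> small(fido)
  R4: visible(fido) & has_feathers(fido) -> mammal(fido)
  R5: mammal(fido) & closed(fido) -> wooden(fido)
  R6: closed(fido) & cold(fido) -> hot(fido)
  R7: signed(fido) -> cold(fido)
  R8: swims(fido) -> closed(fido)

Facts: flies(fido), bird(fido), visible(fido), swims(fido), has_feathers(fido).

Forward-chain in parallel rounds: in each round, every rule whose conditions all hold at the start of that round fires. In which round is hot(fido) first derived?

5

[1] R4 [visible(fido) & has_feathers(fido) -> mammal(fido)]; R8 [swims(fido) -> closed(fido)]. ⇒ new: mammal(fido), closed(fido).
[2] R5 [mammal(fido) & closed(fido) -> wooden(fido)]. ⇒ new: wooden(fido).
[3] R2 [wooden(fido) -> signed(fido)]. ⇒ new: signed(fido).
[4] R7 [signed(fido) -> cold(fido)]. ⇒ new: cold(fido).
[5] R6 [closed(fido) & cold(fido) -> hot(fido)]. ⇒ new: hot(fido).
hot(fido) first appears in round 5.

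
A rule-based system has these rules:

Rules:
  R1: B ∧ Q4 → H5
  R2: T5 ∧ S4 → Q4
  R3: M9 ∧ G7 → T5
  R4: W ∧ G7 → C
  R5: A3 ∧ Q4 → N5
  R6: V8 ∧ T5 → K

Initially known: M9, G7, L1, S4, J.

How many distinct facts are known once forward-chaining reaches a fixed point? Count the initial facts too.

Round 1: R3 [M9 ∧ G7 → T5]. New: T5.
Round 2: R2 [T5 ∧ S4 → Q4]. New: Q4.
Closure: {G7, J, L1, M9, Q4, S4, T5} — 7 facts.

7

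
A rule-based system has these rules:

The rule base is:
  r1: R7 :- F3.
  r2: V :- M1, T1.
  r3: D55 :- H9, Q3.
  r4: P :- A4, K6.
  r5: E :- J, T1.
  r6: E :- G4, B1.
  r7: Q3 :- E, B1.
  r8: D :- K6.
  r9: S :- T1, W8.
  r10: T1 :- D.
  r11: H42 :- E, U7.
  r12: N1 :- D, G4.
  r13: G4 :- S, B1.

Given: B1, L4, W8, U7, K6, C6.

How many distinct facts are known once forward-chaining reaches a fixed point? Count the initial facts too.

14

Round 1: r8 [D :- K6.]. New: D.
Round 2: r10 [T1 :- D.]. New: T1.
Round 3: r9 [S :- T1, W8.]. New: S.
Round 4: r13 [G4 :- S, B1.]. New: G4.
Round 5: r6 [E :- G4, B1.]; r12 [N1 :- D, G4.]. New: E, N1.
Round 6: r7 [Q3 :- E, B1.]; r11 [H42 :- E, U7.]. New: Q3, H42.
Closure: {B1, C6, D, E, G4, H42, K6, L4, N1, Q3, S, T1, U7, W8} — 14 facts.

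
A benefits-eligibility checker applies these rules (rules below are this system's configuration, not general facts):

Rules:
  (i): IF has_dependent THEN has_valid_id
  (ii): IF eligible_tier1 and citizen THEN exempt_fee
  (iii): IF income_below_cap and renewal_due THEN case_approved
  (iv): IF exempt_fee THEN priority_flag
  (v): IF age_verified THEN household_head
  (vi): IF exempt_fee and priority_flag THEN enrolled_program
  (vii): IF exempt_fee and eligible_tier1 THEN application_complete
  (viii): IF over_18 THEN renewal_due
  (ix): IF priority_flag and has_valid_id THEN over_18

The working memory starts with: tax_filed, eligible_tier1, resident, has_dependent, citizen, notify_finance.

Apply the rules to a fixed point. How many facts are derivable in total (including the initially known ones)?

Round 1 fires (i), (ii), giving has_valid_id, exempt_fee.
Round 2 fires (iv), (vii), giving priority_flag, application_complete.
Round 3 fires (vi), (ix), giving enrolled_program, over_18.
Round 4 fires (viii), giving renewal_due.
Closure: {application_complete, citizen, eligible_tier1, enrolled_program, exempt_fee, has_dependent, has_valid_id, notify_finance, over_18, priority_flag, renewal_due, resident, tax_filed} — 13 facts.

13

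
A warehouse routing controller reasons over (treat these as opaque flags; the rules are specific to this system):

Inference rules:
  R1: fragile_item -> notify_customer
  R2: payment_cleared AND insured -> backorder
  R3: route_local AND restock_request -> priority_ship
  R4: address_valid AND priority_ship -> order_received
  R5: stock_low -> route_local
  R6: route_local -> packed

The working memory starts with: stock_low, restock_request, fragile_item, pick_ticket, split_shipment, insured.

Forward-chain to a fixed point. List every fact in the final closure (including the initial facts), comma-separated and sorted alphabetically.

fragile_item, insured, notify_customer, packed, pick_ticket, priority_ship, restock_request, route_local, split_shipment, stock_low

[1] R1 [fragile_item -> notify_customer]; R5 [stock_low -> route_local]. ⇒ new: notify_customer, route_local.
[2] R3 [route_local AND restock_request -> priority_ship]; R6 [route_local -> packed]. ⇒ new: priority_ship, packed.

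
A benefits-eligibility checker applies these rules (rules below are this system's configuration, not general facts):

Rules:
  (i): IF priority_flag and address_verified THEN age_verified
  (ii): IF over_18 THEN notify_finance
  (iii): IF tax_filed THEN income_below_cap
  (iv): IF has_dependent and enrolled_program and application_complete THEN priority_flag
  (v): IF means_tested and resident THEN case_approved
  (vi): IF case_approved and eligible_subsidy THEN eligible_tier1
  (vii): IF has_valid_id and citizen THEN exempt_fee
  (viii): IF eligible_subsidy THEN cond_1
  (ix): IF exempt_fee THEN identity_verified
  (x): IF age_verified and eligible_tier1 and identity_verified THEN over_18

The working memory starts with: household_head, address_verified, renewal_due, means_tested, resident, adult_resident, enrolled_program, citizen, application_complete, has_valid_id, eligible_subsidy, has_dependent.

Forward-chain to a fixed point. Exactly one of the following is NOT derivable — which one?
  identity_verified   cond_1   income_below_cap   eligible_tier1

income_below_cap

[1] (iv) [IF has_dependent and enrolled_program and application_complete THEN priority_flag]; (v) [IF means_tested and resident THEN case_approved]; (vii) [IF has_valid_id and citizen THEN exempt_fee]; (viii) [IF eligible_subsidy THEN cond_1]. ⇒ new: priority_flag, case_approved, exempt_fee, cond_1.
[2] (i) [IF priority_flag and address_verified THEN age_verified]; (vi) [IF case_approved and eligible_subsidy THEN eligible_tier1]; (ix) [IF exempt_fee THEN identity_verified]. ⇒ new: age_verified, eligible_tier1, identity_verified.
[3] (x) [IF age_verified and eligible_tier1 and identity_verified THEN over_18]. ⇒ new: over_18.
[4] (ii) [IF over_18 THEN notify_finance]. ⇒ new: notify_finance.
Derived: eligible_tier1 (round 2), cond_1 (round 1), identity_verified (round 2). income_below_cap never appears in any round.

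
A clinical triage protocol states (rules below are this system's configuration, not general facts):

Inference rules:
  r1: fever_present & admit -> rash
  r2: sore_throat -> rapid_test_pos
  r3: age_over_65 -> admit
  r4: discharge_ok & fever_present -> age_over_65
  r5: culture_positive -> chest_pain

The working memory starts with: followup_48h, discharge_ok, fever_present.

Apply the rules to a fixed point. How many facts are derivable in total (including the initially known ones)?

Round 1: r4 [discharge_ok & fever_present -> age_over_65]. New: age_over_65.
Round 2: r3 [age_over_65 -> admit]. New: admit.
Round 3: r1 [fever_present & admit -> rash]. New: rash.
Closure: {admit, age_over_65, discharge_ok, fever_present, followup_48h, rash} — 6 facts.

6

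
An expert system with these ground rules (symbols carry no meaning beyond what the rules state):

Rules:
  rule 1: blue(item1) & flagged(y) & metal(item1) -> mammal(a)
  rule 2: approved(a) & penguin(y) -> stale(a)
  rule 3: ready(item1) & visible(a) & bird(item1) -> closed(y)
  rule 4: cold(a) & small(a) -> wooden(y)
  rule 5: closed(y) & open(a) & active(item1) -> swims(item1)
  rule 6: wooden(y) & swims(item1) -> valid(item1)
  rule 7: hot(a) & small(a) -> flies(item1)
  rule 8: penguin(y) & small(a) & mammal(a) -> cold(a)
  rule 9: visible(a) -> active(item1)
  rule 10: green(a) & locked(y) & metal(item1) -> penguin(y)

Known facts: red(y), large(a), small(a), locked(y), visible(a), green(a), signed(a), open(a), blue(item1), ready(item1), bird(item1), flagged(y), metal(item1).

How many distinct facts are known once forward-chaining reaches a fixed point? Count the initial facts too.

21

Round 1 — rule 1, rule 3, rule 9, rule 10, derive mammal(a), closed(y), active(item1), penguin(y).
Round 2 — rule 5, rule 8, derive swims(item1), cold(a).
Round 3 — rule 4, derive wooden(y).
Round 4 — rule 6, derive valid(item1).
Closure: {active(item1), bird(item1), blue(item1), closed(y), cold(a), flagged(y), green(a), large(a), locked(y), mammal(a), metal(item1), open(a), penguin(y), ready(item1), red(y), signed(a), small(a), swims(item1), valid(item1), visible(a), wooden(y)} — 21 facts.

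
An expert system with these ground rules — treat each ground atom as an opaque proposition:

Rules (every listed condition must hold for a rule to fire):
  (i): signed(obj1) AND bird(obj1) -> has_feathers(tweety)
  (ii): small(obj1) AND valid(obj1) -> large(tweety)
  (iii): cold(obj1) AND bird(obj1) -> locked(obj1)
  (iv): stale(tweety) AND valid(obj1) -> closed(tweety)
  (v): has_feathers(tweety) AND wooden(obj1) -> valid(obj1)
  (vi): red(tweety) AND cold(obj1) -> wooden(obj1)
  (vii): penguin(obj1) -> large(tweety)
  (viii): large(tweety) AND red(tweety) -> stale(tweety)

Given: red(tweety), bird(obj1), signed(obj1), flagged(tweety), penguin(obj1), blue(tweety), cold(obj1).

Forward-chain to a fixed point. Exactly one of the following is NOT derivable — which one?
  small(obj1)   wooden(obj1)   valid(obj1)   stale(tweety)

Round 1 fires (i), (iii), (vi), (vii), giving has_feathers(tweety), locked(obj1), wooden(obj1), large(tweety).
Round 2 fires (v), (viii), giving valid(obj1), stale(tweety).
Round 3 fires (iv), giving closed(tweety).
Derived: valid(obj1) (round 2), stale(tweety) (round 2), wooden(obj1) (round 1). small(obj1) never appears in any round.

small(obj1)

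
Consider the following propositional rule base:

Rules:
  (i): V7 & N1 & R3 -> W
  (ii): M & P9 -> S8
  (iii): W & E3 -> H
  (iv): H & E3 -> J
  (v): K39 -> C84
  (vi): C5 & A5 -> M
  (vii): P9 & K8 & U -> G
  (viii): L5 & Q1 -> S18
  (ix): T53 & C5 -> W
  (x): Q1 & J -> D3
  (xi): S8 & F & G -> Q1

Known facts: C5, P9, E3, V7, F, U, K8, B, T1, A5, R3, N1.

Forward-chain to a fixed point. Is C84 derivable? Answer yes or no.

no

[1] (i) [V7 & N1 & R3 -> W]; (vi) [C5 & A5 -> M]; (vii) [P9 & K8 & U -> G]. ⇒ new: W, M, G.
[2] (ii) [M & P9 -> S8]; (iii) [W & E3 -> H]. ⇒ new: S8, H.
[3] (iv) [H & E3 -> J]; (xi) [S8 & F & G -> Q1]. ⇒ new: J, Q1.
[4] (x) [Q1 & J -> D3]. ⇒ new: D3.
Fixed point reached. C84 is concluded only by (v); (v) needs K39 (never derived).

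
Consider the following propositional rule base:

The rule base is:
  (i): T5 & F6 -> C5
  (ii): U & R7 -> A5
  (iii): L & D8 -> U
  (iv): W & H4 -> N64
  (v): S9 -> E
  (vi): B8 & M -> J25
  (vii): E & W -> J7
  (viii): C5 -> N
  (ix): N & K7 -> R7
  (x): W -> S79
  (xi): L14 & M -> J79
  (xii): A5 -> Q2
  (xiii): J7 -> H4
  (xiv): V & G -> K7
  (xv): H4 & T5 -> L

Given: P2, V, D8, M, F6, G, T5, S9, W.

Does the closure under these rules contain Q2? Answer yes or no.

[1] (i) [T5 & F6 -> C5]; (v) [S9 -> E]; (x) [W -> S79]; (xiv) [V & G -> K7]. ⇒ new: C5, E, S79, K7.
[2] (vii) [E & W -> J7]; (viii) [C5 -> N]. ⇒ new: J7, N.
[3] (ix) [N & K7 -> R7]; (xiii) [J7 -> H4]. ⇒ new: R7, H4.
[4] (iv) [W & H4 -> N64]; (xv) [H4 & T5 -> L]. ⇒ new: N64, L.
[5] (iii) [L & D8 -> U]. ⇒ new: U.
[6] (ii) [U & R7 -> A5]. ⇒ new: A5.
[7] (xii) [A5 -> Q2]. ⇒ new: Q2.
Q2 appears in round 7, so it is derivable.

yes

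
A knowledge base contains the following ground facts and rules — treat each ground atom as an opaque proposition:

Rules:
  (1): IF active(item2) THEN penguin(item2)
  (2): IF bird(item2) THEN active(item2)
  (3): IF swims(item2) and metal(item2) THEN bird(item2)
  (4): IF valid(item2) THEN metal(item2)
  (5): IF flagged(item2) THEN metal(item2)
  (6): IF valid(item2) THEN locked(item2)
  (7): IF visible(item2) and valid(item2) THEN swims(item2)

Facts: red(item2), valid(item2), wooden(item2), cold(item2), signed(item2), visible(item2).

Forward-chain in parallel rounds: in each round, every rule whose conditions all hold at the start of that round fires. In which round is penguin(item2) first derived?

4

Round 1 fires (4), (6), (7), giving metal(item2), locked(item2), swims(item2).
Round 2 fires (3), giving bird(item2).
Round 3 fires (2), giving active(item2).
Round 4 fires (1), giving penguin(item2).
penguin(item2) first appears in round 4.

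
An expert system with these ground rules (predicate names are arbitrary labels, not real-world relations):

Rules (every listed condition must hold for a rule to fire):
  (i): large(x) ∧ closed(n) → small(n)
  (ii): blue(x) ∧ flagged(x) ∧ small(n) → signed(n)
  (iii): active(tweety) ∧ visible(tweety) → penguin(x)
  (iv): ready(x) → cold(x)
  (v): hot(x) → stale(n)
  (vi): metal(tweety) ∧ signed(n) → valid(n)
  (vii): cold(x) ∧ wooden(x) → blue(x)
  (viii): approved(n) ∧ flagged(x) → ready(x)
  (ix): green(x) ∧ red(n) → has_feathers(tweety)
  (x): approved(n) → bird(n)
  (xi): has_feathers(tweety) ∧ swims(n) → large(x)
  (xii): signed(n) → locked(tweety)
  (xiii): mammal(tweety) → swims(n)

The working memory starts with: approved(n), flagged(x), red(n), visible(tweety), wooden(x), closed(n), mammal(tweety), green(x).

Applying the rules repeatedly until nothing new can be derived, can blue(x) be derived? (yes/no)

Round 1 fires (viii), (ix), (x), (xiii), giving ready(x), has_feathers(tweety), bird(n), swims(n).
Round 2 fires (iv), (xi), giving cold(x), large(x).
Round 3 fires (i), (vii), giving small(n), blue(x).
Round 4 fires (ii), giving signed(n).
Round 5 fires (xii), giving locked(tweety).
blue(x) appears in round 3, so it is derivable.

yes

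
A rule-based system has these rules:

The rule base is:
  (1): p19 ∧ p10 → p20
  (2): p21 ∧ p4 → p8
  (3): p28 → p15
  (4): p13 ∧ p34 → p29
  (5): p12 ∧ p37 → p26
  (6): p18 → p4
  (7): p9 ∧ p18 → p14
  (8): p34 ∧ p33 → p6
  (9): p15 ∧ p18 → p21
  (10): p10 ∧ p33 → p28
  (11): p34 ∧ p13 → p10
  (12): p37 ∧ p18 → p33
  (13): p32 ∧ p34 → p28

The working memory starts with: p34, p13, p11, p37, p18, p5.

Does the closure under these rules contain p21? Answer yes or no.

yes

Round 1: (4) [p13 ∧ p34 → p29]; (6) [p18 → p4]; (11) [p34 ∧ p13 → p10]; (12) [p37 ∧ p18 → p33]. New: p29, p4, p10, p33.
Round 2: (8) [p34 ∧ p33 → p6]; (10) [p10 ∧ p33 → p28]. New: p6, p28.
Round 3: (3) [p28 → p15]. New: p15.
Round 4: (9) [p15 ∧ p18 → p21]. New: p21.
Round 5: (2) [p21 ∧ p4 → p8]. New: p8.
p21 appears in round 4, so it is derivable.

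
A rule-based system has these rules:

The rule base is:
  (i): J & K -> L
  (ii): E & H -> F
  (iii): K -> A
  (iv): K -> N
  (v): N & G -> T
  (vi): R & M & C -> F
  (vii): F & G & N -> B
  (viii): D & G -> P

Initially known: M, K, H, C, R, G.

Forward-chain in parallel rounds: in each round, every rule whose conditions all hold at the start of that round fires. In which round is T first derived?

[1] (iii) [K -> A]; (iv) [K -> N]; (vi) [R & M & C -> F]. ⇒ new: A, N, F.
[2] (v) [N & G -> T]; (vii) [F & G & N -> B]. ⇒ new: T, B.
T first appears in round 2.

2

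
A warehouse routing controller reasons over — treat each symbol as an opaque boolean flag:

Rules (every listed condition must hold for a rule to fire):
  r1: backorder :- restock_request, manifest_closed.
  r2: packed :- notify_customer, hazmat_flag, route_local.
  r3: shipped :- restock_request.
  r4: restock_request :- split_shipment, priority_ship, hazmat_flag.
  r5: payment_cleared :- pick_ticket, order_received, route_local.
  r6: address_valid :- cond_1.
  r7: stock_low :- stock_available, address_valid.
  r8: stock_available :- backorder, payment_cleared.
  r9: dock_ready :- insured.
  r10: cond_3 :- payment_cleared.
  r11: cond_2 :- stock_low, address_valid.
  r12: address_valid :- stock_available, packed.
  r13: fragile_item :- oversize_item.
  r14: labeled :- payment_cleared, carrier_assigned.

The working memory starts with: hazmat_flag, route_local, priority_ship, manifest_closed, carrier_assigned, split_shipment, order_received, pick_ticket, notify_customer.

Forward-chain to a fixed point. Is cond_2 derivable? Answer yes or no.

yes

Round 1 — r2, r4, r5, derive packed, restock_request, payment_cleared.
Round 2 — r1, r3, r10, r14, derive backorder, shipped, cond_3, labeled.
Round 3 — r8, derive stock_available.
Round 4 — r12, derive address_valid.
Round 5 — r7, derive stock_low.
Round 6 — r11, derive cond_2.
cond_2 appears in round 6, so it is derivable.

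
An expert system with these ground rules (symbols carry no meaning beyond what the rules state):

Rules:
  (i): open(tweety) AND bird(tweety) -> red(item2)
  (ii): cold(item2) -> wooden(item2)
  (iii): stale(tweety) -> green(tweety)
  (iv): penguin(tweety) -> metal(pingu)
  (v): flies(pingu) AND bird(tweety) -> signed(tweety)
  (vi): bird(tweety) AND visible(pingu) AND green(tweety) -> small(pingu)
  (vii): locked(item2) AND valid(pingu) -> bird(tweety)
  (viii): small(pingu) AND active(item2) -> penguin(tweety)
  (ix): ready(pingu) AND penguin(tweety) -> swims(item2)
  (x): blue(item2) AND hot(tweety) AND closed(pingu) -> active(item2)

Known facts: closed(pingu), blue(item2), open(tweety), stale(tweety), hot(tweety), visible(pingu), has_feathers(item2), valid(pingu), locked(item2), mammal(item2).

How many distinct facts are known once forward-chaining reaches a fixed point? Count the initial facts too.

17

Round 1 — (iii), (vii), (x), derive green(tweety), bird(tweety), active(item2).
Round 2 — (i), (vi), derive red(item2), small(pingu).
Round 3 — (viii), derive penguin(tweety).
Round 4 — (iv), derive metal(pingu).
Closure: {active(item2), bird(tweety), blue(item2), closed(pingu), green(tweety), has_feathers(item2), hot(tweety), locked(item2), mammal(item2), metal(pingu), open(tweety), penguin(tweety), red(item2), small(pingu), stale(tweety), valid(pingu), visible(pingu)} — 17 facts.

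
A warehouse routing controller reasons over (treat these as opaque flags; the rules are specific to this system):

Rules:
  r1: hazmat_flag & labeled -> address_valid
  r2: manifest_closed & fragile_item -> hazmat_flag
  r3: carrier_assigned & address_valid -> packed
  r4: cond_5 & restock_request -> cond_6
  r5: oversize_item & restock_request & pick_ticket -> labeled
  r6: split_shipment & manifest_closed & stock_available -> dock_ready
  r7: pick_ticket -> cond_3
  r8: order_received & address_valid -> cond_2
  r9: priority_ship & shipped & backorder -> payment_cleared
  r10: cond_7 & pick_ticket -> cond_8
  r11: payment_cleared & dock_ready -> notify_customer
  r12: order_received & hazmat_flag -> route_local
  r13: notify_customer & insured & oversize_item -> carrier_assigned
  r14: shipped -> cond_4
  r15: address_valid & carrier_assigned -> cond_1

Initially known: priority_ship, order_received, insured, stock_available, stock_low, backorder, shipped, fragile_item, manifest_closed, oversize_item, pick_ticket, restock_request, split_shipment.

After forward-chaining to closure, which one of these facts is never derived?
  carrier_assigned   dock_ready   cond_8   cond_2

Round 1: r2 [manifest_closed & fragile_item -> hazmat_flag]; r5 [oversize_item & restock_request & pick_ticket -> labeled]; r6 [split_shipment & manifest_closed & stock_available -> dock_ready]; r7 [pick_ticket -> cond_3]; r9 [priority_ship & shipped & backorder -> payment_cleared]; r14 [shipped -> cond_4]. Adds hazmat_flag, labeled, dock_ready, cond_3, payment_cleared, cond_4.
Round 2: r1 [hazmat_flag & labeled -> address_valid]; r11 [payment_cleared & dock_ready -> notify_customer]; r12 [order_received & hazmat_flag -> route_local]. Adds address_valid, notify_customer, route_local.
Round 3: r8 [order_received & address_valid -> cond_2]; r13 [notify_customer & insured & oversize_item -> carrier_assigned]. Adds cond_2, carrier_assigned.
Round 4: r3 [carrier_assigned & address_valid -> packed]; r15 [address_valid & carrier_assigned -> cond_1]. Adds packed, cond_1.
Derived: dock_ready (round 1), carrier_assigned (round 3), cond_2 (round 3). cond_8 never appears in any round.

cond_8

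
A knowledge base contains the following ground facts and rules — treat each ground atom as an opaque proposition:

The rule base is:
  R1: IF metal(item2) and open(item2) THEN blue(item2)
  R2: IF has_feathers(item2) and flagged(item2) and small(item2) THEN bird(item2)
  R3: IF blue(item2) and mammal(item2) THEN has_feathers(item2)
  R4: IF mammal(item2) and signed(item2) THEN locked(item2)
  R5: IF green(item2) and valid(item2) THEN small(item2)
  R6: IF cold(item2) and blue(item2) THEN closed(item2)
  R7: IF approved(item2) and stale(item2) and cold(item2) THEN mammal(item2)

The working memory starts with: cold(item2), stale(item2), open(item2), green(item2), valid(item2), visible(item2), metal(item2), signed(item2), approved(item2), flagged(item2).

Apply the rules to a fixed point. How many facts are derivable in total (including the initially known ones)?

[1] R1 [IF metal(item2) and open(item2) THEN blue(item2)]; R5 [IF green(item2) and valid(item2) THEN small(item2)]; R7 [IF approved(item2) and stale(item2) and cold(item2) THEN mammal(item2)]. ⇒ new: blue(item2), small(item2), mammal(item2).
[2] R3 [IF blue(item2) and mammal(item2) THEN has_feathers(item2)]; R4 [IF mammal(item2) and signed(item2) THEN locked(item2)]; R6 [IF cold(item2) and blue(item2) THEN closed(item2)]. ⇒ new: has_feathers(item2), locked(item2), closed(item2).
[3] R2 [IF has_feathers(item2) and flagged(item2) and small(item2) THEN bird(item2)]. ⇒ new: bird(item2).
Closure: {approved(item2), bird(item2), blue(item2), closed(item2), cold(item2), flagged(item2), green(item2), has_feathers(item2), locked(item2), mammal(item2), metal(item2), open(item2), signed(item2), small(item2), stale(item2), valid(item2), visible(item2)} — 17 facts.

17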